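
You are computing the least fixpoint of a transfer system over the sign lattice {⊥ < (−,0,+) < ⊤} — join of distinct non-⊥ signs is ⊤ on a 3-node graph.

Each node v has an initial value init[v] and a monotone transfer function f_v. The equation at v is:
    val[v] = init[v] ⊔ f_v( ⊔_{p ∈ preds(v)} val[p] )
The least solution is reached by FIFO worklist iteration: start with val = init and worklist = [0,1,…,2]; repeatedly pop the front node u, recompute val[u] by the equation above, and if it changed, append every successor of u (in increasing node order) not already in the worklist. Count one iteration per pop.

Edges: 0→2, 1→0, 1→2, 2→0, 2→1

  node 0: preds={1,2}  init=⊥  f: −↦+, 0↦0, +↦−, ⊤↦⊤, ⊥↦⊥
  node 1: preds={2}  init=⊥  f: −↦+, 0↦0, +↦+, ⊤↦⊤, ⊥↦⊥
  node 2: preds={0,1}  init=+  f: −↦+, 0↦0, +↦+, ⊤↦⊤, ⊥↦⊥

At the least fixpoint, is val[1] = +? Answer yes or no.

Worklist (7 pops):
  #1 pop 0: in=+ → − (was ⊥); enqueue []
  #2 pop 1: in=+ → + (was ⊥); enqueue [0]
  #3 pop 2: in=⊤ → ⊤ (was +); enqueue [1]
  #4 pop 0: in=⊤ → ⊤ (was −); enqueue [2]
  #5 pop 1: in=⊤ → ⊤ (was +); enqueue [0]
  #6 pop 2: in=⊤ → ⊤ (no change)
  #7 pop 0: in=⊤ → ⊤ (no change)

Fixpoint:
  val[0] = ⊤
  val[1] = ⊤
  val[2] = ⊤

no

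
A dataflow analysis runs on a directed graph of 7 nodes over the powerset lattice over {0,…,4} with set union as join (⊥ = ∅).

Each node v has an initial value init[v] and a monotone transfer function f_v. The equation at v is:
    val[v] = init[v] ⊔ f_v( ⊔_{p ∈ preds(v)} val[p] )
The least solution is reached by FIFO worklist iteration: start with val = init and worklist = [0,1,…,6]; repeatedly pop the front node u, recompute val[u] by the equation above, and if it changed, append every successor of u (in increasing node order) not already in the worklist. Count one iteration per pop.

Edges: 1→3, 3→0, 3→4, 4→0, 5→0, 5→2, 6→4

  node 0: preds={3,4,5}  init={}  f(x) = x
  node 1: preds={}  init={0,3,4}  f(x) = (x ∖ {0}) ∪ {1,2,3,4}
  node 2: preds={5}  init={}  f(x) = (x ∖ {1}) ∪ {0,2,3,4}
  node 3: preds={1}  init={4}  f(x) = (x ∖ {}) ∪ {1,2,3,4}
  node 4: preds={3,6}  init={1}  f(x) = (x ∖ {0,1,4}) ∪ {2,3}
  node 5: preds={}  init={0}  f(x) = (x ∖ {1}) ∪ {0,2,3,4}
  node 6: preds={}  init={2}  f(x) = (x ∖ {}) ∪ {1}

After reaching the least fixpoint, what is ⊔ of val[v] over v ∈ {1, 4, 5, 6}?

Trace (10 dequeues):
  [1] u=0 | in {0,1,4} | out {0,1,4} | prev {} | push {}
  [2] u=1 | in {} | out {0,1,2,3,4} | prev {0,3,4} | push {}
  [3] u=2 | in {0} | out {0,2,3,4} | prev {} | push {}
  [4] u=3 | in {0,1,2,3,4} | out {0,1,2,3,4} | prev {4} | push {0}
  [5] u=4 | in {0,1,2,3,4} | out {1,2,3} | prev {1} | push {}
  [6] u=5 | in {} | out {0,2,3,4} | prev {0} | push {2}
  [7] u=6 | in {} | out {1,2} | prev {2} | push {4}
  [8] u=0 | in {0,1,2,3,4} | out {0,1,2,3,4} | prev {0,1,4} | push {}
  [9] u=2 | in {0,2,3,4} | out {0,2,3,4} | ==
  [10] u=4 | in {0,1,2,3,4} | out {1,2,3} | ==

Converged values:
  [0] {0,1,2,3,4}
  [1] {0,1,2,3,4}
  [2] {0,2,3,4}
  [3] {0,1,2,3,4}
  [4] {1,2,3}
  [5] {0,2,3,4}
  [6] {1,2}

{0,1,2,3,4}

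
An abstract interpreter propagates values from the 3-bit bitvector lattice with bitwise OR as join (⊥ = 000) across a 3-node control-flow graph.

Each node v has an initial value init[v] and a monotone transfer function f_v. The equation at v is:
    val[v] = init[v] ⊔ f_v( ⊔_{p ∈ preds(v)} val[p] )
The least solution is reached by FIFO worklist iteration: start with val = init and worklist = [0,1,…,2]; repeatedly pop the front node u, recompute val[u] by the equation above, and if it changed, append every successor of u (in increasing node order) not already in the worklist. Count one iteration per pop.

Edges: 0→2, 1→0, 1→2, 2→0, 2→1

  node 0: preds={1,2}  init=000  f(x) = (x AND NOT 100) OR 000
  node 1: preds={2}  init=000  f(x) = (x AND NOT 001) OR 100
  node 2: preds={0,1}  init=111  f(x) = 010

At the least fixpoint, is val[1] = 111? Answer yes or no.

Iteration log — 4 steps:
  step 1. node 0  ⊔preds=111  new=011  old=000  +wl: 
  step 2. node 1  ⊔preds=111  new=110  old=000  +wl: 0
  step 3. node 2  ⊔preds=111  new=111  stable
  step 4. node 0  ⊔preds=111  new=011  stable

Least fixpoint reached:
  node 0: 011
  node 1: 110
  node 2: 111

no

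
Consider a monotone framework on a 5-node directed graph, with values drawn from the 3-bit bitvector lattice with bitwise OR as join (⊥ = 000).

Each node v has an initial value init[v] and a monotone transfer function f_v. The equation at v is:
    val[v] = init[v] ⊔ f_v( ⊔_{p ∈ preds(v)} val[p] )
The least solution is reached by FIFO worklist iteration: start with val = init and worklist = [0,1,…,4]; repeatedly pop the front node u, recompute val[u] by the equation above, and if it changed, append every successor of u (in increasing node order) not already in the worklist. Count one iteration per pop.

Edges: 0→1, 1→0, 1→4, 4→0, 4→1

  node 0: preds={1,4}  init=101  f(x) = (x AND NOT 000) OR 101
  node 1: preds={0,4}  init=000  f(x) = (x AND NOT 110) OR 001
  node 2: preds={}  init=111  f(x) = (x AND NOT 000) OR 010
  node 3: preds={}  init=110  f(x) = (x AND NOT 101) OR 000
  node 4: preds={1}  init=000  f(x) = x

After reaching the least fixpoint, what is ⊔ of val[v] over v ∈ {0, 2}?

Worklist (7 pops):
  #1 pop 0: in=000 → 101 (no change)
  #2 pop 1: in=101 → 001 (was 000); enqueue [0]
  #3 pop 2: in=000 → 111 (no change)
  #4 pop 3: in=000 → 110 (no change)
  #5 pop 4: in=001 → 001 (was 000); enqueue [1]
  #6 pop 0: in=001 → 101 (no change)
  #7 pop 1: in=101 → 001 (no change)

Fixpoint:
  val[0] = 101
  val[1] = 001
  val[2] = 111
  val[3] = 110
  val[4] = 001

111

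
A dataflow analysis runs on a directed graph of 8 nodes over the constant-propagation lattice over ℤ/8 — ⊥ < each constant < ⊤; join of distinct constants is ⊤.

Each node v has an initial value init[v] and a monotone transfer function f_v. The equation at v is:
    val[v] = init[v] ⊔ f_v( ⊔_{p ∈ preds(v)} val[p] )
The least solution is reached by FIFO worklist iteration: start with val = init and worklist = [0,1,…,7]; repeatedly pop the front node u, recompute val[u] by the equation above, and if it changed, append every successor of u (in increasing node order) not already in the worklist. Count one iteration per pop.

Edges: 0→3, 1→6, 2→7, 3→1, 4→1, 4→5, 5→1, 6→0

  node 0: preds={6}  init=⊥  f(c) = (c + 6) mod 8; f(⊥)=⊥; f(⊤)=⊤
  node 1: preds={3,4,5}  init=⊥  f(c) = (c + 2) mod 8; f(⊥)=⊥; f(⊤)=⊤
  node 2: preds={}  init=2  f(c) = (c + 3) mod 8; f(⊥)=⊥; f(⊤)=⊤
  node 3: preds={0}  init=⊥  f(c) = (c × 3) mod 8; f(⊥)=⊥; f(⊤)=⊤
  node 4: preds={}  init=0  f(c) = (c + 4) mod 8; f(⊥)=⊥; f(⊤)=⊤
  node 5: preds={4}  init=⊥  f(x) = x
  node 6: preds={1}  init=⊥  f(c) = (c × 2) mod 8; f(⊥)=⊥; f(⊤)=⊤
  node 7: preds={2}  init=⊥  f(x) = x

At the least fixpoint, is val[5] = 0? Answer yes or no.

yes

Worklist (16 pops):
  #1 pop 0: in=⊥ → ⊥ (no change)
  #2 pop 1: in=0 → 2 (was ⊥); enqueue []
  #3 pop 2: in=⊥ → 2 (no change)
  #4 pop 3: in=⊥ → ⊥ (no change)
  #5 pop 4: in=⊥ → 0 (no change)
  #6 pop 5: in=0 → 0 (was ⊥); enqueue [1]
  #7 pop 6: in=2 → 4 (was ⊥); enqueue [0]
  #8 pop 7: in=2 → 2 (was ⊥); enqueue []
  #9 pop 1: in=0 → 2 (no change)
  #10 pop 0: in=4 → 2 (was ⊥); enqueue [3]
  #11 pop 3: in=2 → 6 (was ⊥); enqueue [1]
  #12 pop 1: in=⊤ → ⊤ (was 2); enqueue [6]
  #13 pop 6: in=⊤ → ⊤ (was 4); enqueue [0]
  #14 pop 0: in=⊤ → ⊤ (was 2); enqueue [3]
  #15 pop 3: in=⊤ → ⊤ (was 6); enqueue [1]
  #16 pop 1: in=⊤ → ⊤ (no change)

Fixpoint:
  val[0] = ⊤
  val[1] = ⊤
  val[2] = 2
  val[3] = ⊤
  val[4] = 0
  val[5] = 0
  val[6] = ⊤
  val[7] = 2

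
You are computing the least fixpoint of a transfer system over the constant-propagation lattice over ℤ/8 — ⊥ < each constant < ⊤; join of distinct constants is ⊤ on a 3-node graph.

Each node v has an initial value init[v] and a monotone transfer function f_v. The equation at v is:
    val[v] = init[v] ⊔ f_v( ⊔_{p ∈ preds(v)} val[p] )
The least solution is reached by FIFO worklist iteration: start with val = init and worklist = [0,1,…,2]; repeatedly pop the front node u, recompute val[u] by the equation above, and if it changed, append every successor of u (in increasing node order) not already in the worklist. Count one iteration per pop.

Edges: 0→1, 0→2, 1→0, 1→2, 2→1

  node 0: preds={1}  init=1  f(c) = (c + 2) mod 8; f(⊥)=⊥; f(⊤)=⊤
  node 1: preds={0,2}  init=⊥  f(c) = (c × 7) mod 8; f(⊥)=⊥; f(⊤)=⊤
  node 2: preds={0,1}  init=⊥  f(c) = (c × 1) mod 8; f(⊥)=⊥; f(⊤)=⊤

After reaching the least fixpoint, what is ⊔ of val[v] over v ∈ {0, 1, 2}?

Worklist (8 pops):
  #1 pop 0: in=⊥ → 1 (no change)
  #2 pop 1: in=1 → 7 (was ⊥); enqueue [0]
  #3 pop 2: in=⊤ → ⊤ (was ⊥); enqueue [1]
  #4 pop 0: in=7 → 1 (no change)
  #5 pop 1: in=⊤ → ⊤ (was 7); enqueue [0,2]
  #6 pop 0: in=⊤ → ⊤ (was 1); enqueue [1]
  #7 pop 2: in=⊤ → ⊤ (no change)
  #8 pop 1: in=⊤ → ⊤ (no change)

Fixpoint:
  val[0] = ⊤
  val[1] = ⊤
  val[2] = ⊤

⊤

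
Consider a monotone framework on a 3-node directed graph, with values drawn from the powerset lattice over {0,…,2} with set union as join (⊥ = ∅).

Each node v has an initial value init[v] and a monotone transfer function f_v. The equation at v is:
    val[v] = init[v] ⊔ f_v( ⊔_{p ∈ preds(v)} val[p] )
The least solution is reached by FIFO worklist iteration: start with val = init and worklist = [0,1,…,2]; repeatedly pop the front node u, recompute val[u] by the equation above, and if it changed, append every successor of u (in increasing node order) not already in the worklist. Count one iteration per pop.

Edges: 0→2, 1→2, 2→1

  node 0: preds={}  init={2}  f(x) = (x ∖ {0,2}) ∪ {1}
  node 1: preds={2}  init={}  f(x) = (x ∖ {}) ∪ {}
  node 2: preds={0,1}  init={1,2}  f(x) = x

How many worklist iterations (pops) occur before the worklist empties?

3

Worklist (3 pops):
  #1 pop 0: in={} → {1,2} (was {2}); enqueue []
  #2 pop 1: in={1,2} → {1,2} (was {}); enqueue []
  #3 pop 2: in={1,2} → {1,2} (no change)

Fixpoint:
  val[0] = {1,2}
  val[1] = {1,2}
  val[2] = {1,2}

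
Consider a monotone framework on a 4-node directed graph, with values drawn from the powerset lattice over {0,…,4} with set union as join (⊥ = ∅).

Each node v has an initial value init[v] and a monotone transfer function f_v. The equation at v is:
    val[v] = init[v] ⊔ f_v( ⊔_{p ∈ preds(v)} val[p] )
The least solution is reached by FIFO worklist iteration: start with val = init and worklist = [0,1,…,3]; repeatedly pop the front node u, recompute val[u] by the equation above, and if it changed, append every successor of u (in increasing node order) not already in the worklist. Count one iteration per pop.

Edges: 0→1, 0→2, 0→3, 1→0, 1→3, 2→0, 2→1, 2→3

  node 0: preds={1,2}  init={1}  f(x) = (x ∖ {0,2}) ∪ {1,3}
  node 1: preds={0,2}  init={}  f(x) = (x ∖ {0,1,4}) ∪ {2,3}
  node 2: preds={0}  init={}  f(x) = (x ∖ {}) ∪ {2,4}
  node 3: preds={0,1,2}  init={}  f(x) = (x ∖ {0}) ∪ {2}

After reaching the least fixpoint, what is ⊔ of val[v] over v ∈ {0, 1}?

Trace (8 dequeues):
  [1] u=0 | in {} | out {1,3} | prev {1} | push {}
  [2] u=1 | in {1,3} | out {2,3} | prev {} | push {0}
  [3] u=2 | in {1,3} | out {1,2,3,4} | prev {} | push {1}
  [4] u=3 | in {1,2,3,4} | out {1,2,3,4} | prev {} | push {}
  [5] u=0 | in {1,2,3,4} | out {1,3,4} | prev {1,3} | push {2,3}
  [6] u=1 | in {1,2,3,4} | out {2,3} | ==
  [7] u=2 | in {1,3,4} | out {1,2,3,4} | ==
  [8] u=3 | in {1,2,3,4} | out {1,2,3,4} | ==

Converged values:
  [0] {1,3,4}
  [1] {2,3}
  [2] {1,2,3,4}
  [3] {1,2,3,4}

{1,2,3,4}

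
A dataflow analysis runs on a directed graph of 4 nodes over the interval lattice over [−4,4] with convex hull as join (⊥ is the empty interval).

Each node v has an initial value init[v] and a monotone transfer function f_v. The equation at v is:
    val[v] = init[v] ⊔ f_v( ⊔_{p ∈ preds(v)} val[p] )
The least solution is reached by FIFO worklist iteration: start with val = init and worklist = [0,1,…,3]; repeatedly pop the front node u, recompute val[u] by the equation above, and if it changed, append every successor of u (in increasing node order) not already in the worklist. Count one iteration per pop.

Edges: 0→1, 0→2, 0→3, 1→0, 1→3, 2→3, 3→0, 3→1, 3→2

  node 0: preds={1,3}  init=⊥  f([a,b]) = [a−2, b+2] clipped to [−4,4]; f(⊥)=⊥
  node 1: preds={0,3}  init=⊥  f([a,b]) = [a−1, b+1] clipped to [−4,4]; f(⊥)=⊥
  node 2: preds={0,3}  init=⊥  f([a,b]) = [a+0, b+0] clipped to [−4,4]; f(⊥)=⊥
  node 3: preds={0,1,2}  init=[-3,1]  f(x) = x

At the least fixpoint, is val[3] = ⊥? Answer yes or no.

no

Iteration log — 8 steps:
  step 1. node 0  ⊔preds=[-3,1]  new=[-4,3]  old=⊥  +wl: 
  step 2. node 1  ⊔preds=[-4,3]  new=[-4,4]  old=⊥  +wl: 0
  step 3. node 2  ⊔preds=[-4,3]  new=[-4,3]  old=⊥  +wl: 
  step 4. node 3  ⊔preds=[-4,4]  new=[-4,4]  old=[-3,1]  +wl: 1,2
  step 5. node 0  ⊔preds=[-4,4]  new=[-4,4]  old=[-4,3]  +wl: 3
  step 6. node 1  ⊔preds=[-4,4]  new=[-4,4]  stable
  step 7. node 2  ⊔preds=[-4,4]  new=[-4,4]  old=[-4,3]  +wl: 
  step 8. node 3  ⊔preds=[-4,4]  new=[-4,4]  stable

Least fixpoint reached:
  node 0: [-4,4]
  node 1: [-4,4]
  node 2: [-4,4]
  node 3: [-4,4]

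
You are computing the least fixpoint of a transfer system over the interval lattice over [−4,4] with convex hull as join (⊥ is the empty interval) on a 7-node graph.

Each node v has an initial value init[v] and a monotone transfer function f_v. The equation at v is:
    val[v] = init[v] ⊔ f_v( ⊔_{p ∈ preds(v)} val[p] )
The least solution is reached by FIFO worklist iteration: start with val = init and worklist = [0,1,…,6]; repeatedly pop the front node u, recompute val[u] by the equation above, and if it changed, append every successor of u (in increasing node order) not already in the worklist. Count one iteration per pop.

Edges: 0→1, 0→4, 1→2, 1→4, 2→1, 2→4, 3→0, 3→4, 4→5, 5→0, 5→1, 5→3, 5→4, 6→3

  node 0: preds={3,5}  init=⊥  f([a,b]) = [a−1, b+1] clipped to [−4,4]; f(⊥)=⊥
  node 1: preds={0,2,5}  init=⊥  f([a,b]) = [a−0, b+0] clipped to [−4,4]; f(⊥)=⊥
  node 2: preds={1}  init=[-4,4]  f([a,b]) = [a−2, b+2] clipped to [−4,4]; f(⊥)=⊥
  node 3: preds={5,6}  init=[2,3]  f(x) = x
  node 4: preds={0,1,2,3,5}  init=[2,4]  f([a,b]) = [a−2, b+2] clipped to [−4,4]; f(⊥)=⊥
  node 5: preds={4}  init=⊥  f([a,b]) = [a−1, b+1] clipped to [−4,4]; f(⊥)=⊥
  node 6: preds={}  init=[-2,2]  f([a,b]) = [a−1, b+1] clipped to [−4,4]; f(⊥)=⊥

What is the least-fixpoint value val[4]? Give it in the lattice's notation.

Iteration log — 12 steps:
  step 1. node 0  ⊔preds=[2,3]  new=[1,4]  old=⊥  +wl: 
  step 2. node 1  ⊔preds=[-4,4]  new=[-4,4]  old=⊥  +wl: 
  step 3. node 2  ⊔preds=[-4,4]  new=[-4,4]  stable
  step 4. node 3  ⊔preds=[-2,2]  new=[-2,3]  old=[2,3]  +wl: 0
  step 5. node 4  ⊔preds=[-4,4]  new=[-4,4]  old=[2,4]  +wl: 
  step 6. node 5  ⊔preds=[-4,4]  new=[-4,4]  old=⊥  +wl: 1,3,4
  step 7. node 6  ⊔preds=⊥  new=[-2,2]  stable
  step 8. node 0  ⊔preds=[-4,4]  new=[-4,4]  old=[1,4]  +wl: 
  step 9. node 1  ⊔preds=[-4,4]  new=[-4,4]  stable
  step 10. node 3  ⊔preds=[-4,4]  new=[-4,4]  old=[-2,3]  +wl: 0
  step 11. node 4  ⊔preds=[-4,4]  new=[-4,4]  stable
  step 12. node 0  ⊔preds=[-4,4]  new=[-4,4]  stable

Least fixpoint reached:
  node 0: [-4,4]
  node 1: [-4,4]
  node 2: [-4,4]
  node 3: [-4,4]
  node 4: [-4,4]
  node 5: [-4,4]
  node 6: [-2,2]

[-4,4]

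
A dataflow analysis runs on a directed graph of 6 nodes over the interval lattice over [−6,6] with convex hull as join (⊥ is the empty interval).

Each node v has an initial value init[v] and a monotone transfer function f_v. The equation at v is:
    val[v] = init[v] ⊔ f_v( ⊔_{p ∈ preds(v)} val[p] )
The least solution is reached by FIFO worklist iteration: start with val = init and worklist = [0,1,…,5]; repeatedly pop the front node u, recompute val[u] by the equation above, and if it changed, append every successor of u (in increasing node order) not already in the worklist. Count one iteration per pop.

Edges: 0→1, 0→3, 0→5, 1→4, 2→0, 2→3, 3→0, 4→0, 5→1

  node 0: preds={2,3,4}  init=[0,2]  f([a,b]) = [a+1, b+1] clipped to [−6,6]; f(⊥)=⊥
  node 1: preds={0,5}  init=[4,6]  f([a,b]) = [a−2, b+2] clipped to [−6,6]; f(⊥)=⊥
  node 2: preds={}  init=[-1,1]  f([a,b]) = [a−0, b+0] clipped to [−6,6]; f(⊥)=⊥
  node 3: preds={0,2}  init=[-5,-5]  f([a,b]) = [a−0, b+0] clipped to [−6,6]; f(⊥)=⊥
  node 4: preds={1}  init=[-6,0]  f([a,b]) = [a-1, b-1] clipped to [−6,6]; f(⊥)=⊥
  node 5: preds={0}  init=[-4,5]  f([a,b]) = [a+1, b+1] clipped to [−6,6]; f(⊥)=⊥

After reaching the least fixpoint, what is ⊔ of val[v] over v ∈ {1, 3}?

Iteration log — 12 steps:
  step 1. node 0  ⊔preds=[-6,1]  new=[-5,2]  old=[0,2]  +wl: 
  step 2. node 1  ⊔preds=[-5,5]  new=[-6,6]  old=[4,6]  +wl: 
  step 3. node 2  ⊔preds=⊥  new=[-1,1]  stable
  step 4. node 3  ⊔preds=[-5,2]  new=[-5,2]  old=[-5,-5]  +wl: 0
  step 5. node 4  ⊔preds=[-6,6]  new=[-6,5]  old=[-6,0]  +wl: 
  step 6. node 5  ⊔preds=[-5,2]  new=[-4,5]  stable
  step 7. node 0  ⊔preds=[-6,5]  new=[-5,6]  old=[-5,2]  +wl: 1,3,5
  step 8. node 1  ⊔preds=[-5,6]  new=[-6,6]  stable
  step 9. node 3  ⊔preds=[-5,6]  new=[-5,6]  old=[-5,2]  +wl: 0
  step 10. node 5  ⊔preds=[-5,6]  new=[-4,6]  old=[-4,5]  +wl: 1
  step 11. node 0  ⊔preds=[-6,6]  new=[-5,6]  stable
  step 12. node 1  ⊔preds=[-5,6]  new=[-6,6]  stable

Least fixpoint reached:
  node 0: [-5,6]
  node 1: [-6,6]
  node 2: [-1,1]
  node 3: [-5,6]
  node 4: [-6,5]
  node 5: [-4,6]

[-6,6]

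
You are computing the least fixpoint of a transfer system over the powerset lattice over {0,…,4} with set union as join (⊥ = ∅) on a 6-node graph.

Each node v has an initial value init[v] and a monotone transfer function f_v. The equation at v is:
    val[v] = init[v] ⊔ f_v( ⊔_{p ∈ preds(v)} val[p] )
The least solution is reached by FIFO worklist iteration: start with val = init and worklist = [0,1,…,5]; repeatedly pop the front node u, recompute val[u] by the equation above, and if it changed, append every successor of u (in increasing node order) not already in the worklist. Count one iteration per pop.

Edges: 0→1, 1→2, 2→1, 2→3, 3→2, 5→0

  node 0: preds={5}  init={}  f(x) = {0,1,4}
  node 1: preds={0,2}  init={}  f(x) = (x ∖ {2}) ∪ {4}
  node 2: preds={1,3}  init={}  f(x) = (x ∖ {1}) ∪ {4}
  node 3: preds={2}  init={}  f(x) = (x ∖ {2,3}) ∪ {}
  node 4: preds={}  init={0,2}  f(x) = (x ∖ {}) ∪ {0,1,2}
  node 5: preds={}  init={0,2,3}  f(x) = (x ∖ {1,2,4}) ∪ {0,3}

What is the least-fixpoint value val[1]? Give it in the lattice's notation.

Trace (8 dequeues):
  [1] u=0 | in {0,2,3} | out {0,1,4} | prev {} | push {}
  [2] u=1 | in {0,1,4} | out {0,1,4} | prev {} | push {}
  [3] u=2 | in {0,1,4} | out {0,4} | prev {} | push {1}
  [4] u=3 | in {0,4} | out {0,4} | prev {} | push {2}
  [5] u=4 | in {} | out {0,1,2} | prev {0,2} | push {}
  [6] u=5 | in {} | out {0,2,3} | ==
  [7] u=1 | in {0,1,4} | out {0,1,4} | ==
  [8] u=2 | in {0,1,4} | out {0,4} | ==

Converged values:
  [0] {0,1,4}
  [1] {0,1,4}
  [2] {0,4}
  [3] {0,4}
  [4] {0,1,2}
  [5] {0,2,3}

{0,1,4}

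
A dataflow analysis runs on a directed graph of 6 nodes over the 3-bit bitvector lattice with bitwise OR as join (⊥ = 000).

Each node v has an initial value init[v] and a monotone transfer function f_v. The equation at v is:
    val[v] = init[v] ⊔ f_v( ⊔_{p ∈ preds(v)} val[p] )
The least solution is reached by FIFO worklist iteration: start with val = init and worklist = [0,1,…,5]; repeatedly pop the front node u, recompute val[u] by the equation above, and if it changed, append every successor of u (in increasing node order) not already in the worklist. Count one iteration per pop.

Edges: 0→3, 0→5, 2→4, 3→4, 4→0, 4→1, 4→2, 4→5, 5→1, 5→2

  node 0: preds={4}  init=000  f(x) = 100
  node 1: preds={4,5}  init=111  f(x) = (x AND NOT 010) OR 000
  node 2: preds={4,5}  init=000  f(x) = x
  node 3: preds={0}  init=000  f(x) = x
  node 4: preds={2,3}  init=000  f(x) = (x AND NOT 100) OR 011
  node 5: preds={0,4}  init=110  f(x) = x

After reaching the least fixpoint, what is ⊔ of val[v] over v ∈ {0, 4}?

Trace (10 dequeues):
  [1] u=0 | in 000 | out 100 | prev 000 | push {}
  [2] u=1 | in 110 | out 111 | ==
  [3] u=2 | in 110 | out 110 | prev 000 | push {}
  [4] u=3 | in 100 | out 100 | prev 000 | push {}
  [5] u=4 | in 110 | out 011 | prev 000 | push {0,1,2}
  [6] u=5 | in 111 | out 111 | prev 110 | push {}
  [7] u=0 | in 011 | out 100 | ==
  [8] u=1 | in 111 | out 111 | ==
  [9] u=2 | in 111 | out 111 | prev 110 | push {4}
  [10] u=4 | in 111 | out 011 | ==

Converged values:
  [0] 100
  [1] 111
  [2] 111
  [3] 100
  [4] 011
  [5] 111

111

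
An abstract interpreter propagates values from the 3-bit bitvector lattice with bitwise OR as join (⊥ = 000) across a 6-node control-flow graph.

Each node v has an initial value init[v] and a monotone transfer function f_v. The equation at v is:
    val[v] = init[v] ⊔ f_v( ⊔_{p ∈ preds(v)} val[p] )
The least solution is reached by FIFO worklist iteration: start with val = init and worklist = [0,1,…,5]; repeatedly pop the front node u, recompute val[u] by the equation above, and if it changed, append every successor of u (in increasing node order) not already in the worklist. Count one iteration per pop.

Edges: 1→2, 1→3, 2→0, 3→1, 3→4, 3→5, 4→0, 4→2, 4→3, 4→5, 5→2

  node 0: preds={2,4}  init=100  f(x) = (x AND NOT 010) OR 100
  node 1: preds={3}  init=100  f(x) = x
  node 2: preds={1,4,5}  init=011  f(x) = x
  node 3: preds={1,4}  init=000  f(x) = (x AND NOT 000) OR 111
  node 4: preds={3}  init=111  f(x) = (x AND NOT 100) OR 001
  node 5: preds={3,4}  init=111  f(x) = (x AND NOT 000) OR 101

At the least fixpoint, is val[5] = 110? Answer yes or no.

no

Trace (10 dequeues):
  [1] u=0 | in 111 | out 101 | prev 100 | push {}
  [2] u=1 | in 000 | out 100 | ==
  [3] u=2 | in 111 | out 111 | prev 011 | push {0}
  [4] u=3 | in 111 | out 111 | prev 000 | push {1}
  [5] u=4 | in 111 | out 111 | ==
  [6] u=5 | in 111 | out 111 | ==
  [7] u=0 | in 111 | out 101 | ==
  [8] u=1 | in 111 | out 111 | prev 100 | push {2,3}
  [9] u=2 | in 111 | out 111 | ==
  [10] u=3 | in 111 | out 111 | ==

Converged values:
  [0] 101
  [1] 111
  [2] 111
  [3] 111
  [4] 111
  [5] 111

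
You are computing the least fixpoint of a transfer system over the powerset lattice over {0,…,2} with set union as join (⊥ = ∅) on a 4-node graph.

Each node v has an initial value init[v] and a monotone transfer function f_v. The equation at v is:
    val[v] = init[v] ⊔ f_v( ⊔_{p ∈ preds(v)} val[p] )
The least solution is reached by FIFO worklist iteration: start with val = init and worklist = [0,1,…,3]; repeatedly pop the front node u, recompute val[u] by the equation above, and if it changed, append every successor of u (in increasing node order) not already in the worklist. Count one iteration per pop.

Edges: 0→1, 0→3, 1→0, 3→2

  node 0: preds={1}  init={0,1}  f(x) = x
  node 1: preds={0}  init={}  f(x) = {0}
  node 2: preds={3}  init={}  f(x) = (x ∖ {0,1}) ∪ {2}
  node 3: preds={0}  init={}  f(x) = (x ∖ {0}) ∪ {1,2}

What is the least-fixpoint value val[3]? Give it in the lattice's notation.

{1,2}

Trace (6 dequeues):
  [1] u=0 | in {} | out {0,1} | ==
  [2] u=1 | in {0,1} | out {0} | prev {} | push {0}
  [3] u=2 | in {} | out {2} | prev {} | push {}
  [4] u=3 | in {0,1} | out {1,2} | prev {} | push {2}
  [5] u=0 | in {0} | out {0,1} | ==
  [6] u=2 | in {1,2} | out {2} | ==

Converged values:
  [0] {0,1}
  [1] {0}
  [2] {2}
  [3] {1,2}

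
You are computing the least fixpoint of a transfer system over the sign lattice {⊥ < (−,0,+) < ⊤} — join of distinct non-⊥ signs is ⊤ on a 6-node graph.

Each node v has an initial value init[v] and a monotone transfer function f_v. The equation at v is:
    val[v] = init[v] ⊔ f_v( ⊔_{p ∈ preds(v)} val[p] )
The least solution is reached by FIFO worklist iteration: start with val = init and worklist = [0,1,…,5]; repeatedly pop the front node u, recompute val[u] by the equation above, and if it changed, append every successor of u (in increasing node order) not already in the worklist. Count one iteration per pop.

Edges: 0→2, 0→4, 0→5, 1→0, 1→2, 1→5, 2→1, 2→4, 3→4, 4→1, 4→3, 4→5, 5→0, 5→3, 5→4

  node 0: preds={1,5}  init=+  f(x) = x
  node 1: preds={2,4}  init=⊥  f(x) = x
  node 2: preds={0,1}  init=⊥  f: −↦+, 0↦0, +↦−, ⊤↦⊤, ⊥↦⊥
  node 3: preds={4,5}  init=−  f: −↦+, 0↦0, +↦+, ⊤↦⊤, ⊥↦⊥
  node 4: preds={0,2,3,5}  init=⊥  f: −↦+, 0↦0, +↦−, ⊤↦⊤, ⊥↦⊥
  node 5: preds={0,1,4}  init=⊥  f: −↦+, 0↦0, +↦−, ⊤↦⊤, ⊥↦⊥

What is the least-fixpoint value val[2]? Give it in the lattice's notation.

Iteration log — 14 steps:
  step 1. node 0  ⊔preds=⊥  new=+  stable
  step 2. node 1  ⊔preds=⊥  new=⊥  stable
  step 3. node 2  ⊔preds=+  new=−  old=⊥  +wl: 1
  step 4. node 3  ⊔preds=⊥  new=−  stable
  step 5. node 4  ⊔preds=⊤  new=⊤  old=⊥  +wl: 3
  step 6. node 5  ⊔preds=⊤  new=⊤  old=⊥  +wl: 0,4
  step 7. node 1  ⊔preds=⊤  new=⊤  old=⊥  +wl: 2,5
  step 8. node 3  ⊔preds=⊤  new=⊤  old=−  +wl: 
  step 9. node 0  ⊔preds=⊤  new=⊤  old=+  +wl: 
  step 10. node 4  ⊔preds=⊤  new=⊤  stable
  step 11. node 2  ⊔preds=⊤  new=⊤  old=−  +wl: 1,4
  step 12. node 5  ⊔preds=⊤  new=⊤  stable
  step 13. node 1  ⊔preds=⊤  new=⊤  stable
  step 14. node 4  ⊔preds=⊤  new=⊤  stable

Least fixpoint reached:
  node 0: ⊤
  node 1: ⊤
  node 2: ⊤
  node 3: ⊤
  node 4: ⊤
  node 5: ⊤

⊤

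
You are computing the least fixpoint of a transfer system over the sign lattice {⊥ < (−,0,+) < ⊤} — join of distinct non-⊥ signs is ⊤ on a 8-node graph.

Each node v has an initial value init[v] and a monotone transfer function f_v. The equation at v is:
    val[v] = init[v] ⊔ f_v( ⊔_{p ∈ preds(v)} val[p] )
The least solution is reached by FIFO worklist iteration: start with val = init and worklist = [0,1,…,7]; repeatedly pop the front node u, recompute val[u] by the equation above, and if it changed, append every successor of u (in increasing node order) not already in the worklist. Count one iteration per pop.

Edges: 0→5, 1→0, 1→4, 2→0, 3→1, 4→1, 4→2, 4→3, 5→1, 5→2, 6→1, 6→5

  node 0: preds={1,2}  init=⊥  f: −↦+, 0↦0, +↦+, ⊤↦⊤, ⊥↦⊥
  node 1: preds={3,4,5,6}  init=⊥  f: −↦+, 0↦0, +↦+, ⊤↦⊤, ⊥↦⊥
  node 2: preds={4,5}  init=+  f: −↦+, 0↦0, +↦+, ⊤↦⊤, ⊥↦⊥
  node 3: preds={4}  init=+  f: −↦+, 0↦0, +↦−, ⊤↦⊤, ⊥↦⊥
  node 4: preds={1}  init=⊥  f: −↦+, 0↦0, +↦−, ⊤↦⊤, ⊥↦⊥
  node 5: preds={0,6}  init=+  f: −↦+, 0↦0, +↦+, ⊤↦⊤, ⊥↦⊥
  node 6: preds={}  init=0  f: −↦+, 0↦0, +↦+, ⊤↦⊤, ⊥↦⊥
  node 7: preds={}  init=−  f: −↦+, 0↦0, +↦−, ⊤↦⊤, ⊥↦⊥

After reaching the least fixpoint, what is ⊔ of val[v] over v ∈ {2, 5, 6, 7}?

Trace (15 dequeues):
  [1] u=0 | in + | out + | prev ⊥ | push {}
  [2] u=1 | in ⊤ | out ⊤ | prev ⊥ | push {0}
  [3] u=2 | in + | out + | ==
  [4] u=3 | in ⊥ | out + | ==
  [5] u=4 | in ⊤ | out ⊤ | prev ⊥ | push {1,2,3}
  [6] u=5 | in ⊤ | out ⊤ | prev + | push {}
  [7] u=6 | in ⊥ | out 0 | ==
  [8] u=7 | in ⊥ | out − | ==
  [9] u=0 | in ⊤ | out ⊤ | prev + | push {5}
  [10] u=1 | in ⊤ | out ⊤ | ==
  [11] u=2 | in ⊤ | out ⊤ | prev + | push {0}
  [12] u=3 | in ⊤ | out ⊤ | prev + | push {1}
  [13] u=5 | in ⊤ | out ⊤ | ==
  [14] u=0 | in ⊤ | out ⊤ | ==
  [15] u=1 | in ⊤ | out ⊤ | ==

Converged values:
  [0] ⊤
  [1] ⊤
  [2] ⊤
  [3] ⊤
  [4] ⊤
  [5] ⊤
  [6] 0
  [7] −

⊤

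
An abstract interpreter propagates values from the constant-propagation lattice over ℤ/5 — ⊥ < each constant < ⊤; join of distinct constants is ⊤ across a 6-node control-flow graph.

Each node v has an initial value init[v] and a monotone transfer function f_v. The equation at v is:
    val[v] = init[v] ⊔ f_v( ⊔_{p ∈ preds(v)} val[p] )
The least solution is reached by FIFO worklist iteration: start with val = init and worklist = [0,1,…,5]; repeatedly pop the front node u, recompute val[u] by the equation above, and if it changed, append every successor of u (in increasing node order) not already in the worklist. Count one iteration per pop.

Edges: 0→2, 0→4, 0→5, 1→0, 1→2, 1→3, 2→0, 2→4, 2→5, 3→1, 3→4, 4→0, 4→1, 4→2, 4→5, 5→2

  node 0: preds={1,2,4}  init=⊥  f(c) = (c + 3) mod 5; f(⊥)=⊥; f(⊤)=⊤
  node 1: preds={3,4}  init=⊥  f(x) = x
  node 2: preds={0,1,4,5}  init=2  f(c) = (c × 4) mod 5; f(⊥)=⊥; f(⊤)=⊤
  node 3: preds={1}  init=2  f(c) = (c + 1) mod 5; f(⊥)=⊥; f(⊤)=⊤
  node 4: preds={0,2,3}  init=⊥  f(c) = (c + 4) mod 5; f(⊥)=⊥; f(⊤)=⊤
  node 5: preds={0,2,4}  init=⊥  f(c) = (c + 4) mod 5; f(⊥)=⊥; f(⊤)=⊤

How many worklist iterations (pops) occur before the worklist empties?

13

Iteration log — 13 steps:
  step 1. node 0  ⊔preds=2  new=0  old=⊥  +wl: 
  step 2. node 1  ⊔preds=2  new=2  old=⊥  +wl: 0
  step 3. node 2  ⊔preds=⊤  new=⊤  old=2  +wl: 
  step 4. node 3  ⊔preds=2  new=⊤  old=2  +wl: 1
  step 5. node 4  ⊔preds=⊤  new=⊤  old=⊥  +wl: 2
  step 6. node 5  ⊔preds=⊤  new=⊤  old=⊥  +wl: 
  step 7. node 0  ⊔preds=⊤  new=⊤  old=0  +wl: 4,5
  step 8. node 1  ⊔preds=⊤  new=⊤  old=2  +wl: 0,3
  step 9. node 2  ⊔preds=⊤  new=⊤  stable
  step 10. node 4  ⊔preds=⊤  new=⊤  stable
  step 11. node 5  ⊔preds=⊤  new=⊤  stable
  step 12. node 0  ⊔preds=⊤  new=⊤  stable
  step 13. node 3  ⊔preds=⊤  new=⊤  stable

Least fixpoint reached:
  node 0: ⊤
  node 1: ⊤
  node 2: ⊤
  node 3: ⊤
  node 4: ⊤
  node 5: ⊤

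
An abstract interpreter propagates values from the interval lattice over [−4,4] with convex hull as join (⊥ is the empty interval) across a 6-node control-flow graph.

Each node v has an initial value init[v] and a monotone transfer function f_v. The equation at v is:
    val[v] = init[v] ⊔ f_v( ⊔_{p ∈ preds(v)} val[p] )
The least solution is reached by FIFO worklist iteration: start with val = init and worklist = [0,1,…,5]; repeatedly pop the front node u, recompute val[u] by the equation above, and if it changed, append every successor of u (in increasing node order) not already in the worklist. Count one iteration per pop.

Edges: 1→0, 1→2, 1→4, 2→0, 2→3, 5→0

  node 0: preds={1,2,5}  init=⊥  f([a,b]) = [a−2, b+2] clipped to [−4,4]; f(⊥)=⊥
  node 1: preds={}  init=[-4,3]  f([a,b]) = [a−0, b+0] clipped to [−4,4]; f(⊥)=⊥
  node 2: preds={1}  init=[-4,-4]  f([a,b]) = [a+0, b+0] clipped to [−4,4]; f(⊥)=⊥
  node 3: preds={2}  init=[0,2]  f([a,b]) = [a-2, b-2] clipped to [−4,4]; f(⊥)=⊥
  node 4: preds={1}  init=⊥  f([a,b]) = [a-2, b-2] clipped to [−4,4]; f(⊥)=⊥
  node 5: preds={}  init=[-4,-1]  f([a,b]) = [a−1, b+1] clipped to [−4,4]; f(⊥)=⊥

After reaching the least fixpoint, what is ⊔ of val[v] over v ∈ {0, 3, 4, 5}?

Trace (7 dequeues):
  [1] u=0 | in [-4,3] | out [-4,4] | prev ⊥ | push {}
  [2] u=1 | in ⊥ | out [-4,3] | ==
  [3] u=2 | in [-4,3] | out [-4,3] | prev [-4,-4] | push {0}
  [4] u=3 | in [-4,3] | out [-4,2] | prev [0,2] | push {}
  [5] u=4 | in [-4,3] | out [-4,1] | prev ⊥ | push {}
  [6] u=5 | in ⊥ | out [-4,-1] | ==
  [7] u=0 | in [-4,3] | out [-4,4] | ==

Converged values:
  [0] [-4,4]
  [1] [-4,3]
  [2] [-4,3]
  [3] [-4,2]
  [4] [-4,1]
  [5] [-4,-1]

[-4,4]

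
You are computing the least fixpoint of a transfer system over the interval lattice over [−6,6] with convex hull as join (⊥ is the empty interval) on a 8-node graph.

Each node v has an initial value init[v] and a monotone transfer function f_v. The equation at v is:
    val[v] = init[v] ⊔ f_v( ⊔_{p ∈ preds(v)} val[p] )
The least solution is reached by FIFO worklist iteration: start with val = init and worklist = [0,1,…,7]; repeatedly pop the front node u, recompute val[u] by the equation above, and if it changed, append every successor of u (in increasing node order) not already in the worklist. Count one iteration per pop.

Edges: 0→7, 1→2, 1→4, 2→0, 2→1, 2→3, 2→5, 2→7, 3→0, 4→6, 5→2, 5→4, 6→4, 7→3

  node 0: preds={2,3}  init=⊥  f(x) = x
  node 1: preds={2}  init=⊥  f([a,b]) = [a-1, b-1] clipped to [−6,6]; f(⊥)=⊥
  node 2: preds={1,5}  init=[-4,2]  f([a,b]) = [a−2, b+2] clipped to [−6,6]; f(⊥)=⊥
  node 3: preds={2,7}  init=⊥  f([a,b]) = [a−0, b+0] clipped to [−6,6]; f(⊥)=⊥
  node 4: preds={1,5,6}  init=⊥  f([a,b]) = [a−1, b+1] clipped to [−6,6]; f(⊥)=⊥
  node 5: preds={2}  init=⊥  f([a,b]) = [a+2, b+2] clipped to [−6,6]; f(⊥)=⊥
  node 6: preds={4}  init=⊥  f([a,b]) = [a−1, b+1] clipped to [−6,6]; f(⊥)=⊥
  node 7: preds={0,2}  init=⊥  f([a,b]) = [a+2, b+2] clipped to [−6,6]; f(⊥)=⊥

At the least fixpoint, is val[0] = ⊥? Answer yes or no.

Worklist (22 pops):
  #1 pop 0: in=[-4,2] → [-4,2] (was ⊥); enqueue []
  #2 pop 1: in=[-4,2] → [-5,1] (was ⊥); enqueue []
  #3 pop 2: in=[-5,1] → [-6,3] (was [-4,2]); enqueue [0,1]
  #4 pop 3: in=[-6,3] → [-6,3] (was ⊥); enqueue []
  #5 pop 4: in=[-5,1] → [-6,2] (was ⊥); enqueue []
  #6 pop 5: in=[-6,3] → [-4,5] (was ⊥); enqueue [2,4]
  #7 pop 6: in=[-6,2] → [-6,3] (was ⊥); enqueue []
  #8 pop 7: in=[-6,3] → [-4,5] (was ⊥); enqueue [3]
  #9 pop 0: in=[-6,3] → [-6,3] (was [-4,2]); enqueue [7]
  #10 pop 1: in=[-6,3] → [-6,2] (was [-5,1]); enqueue []
  #11 pop 2: in=[-6,5] → [-6,6] (was [-6,3]); enqueue [0,1,5]
  #12 pop 4: in=[-6,5] → [-6,6] (was [-6,2]); enqueue [6]
  #13 pop 3: in=[-6,6] → [-6,6] (was [-6,3]); enqueue []
  #14 pop 7: in=[-6,6] → [-4,6] (was [-4,5]); enqueue [3]
  #15 pop 0: in=[-6,6] → [-6,6] (was [-6,3]); enqueue [7]
  #16 pop 1: in=[-6,6] → [-6,5] (was [-6,2]); enqueue [2,4]
  #17 pop 5: in=[-6,6] → [-4,6] (was [-4,5]); enqueue []
  #18 pop 6: in=[-6,6] → [-6,6] (was [-6,3]); enqueue []
  #19 pop 3: in=[-6,6] → [-6,6] (no change)
  #20 pop 7: in=[-6,6] → [-4,6] (no change)
  #21 pop 2: in=[-6,6] → [-6,6] (no change)
  #22 pop 4: in=[-6,6] → [-6,6] (no change)

Fixpoint:
  val[0] = [-6,6]
  val[1] = [-6,5]
  val[2] = [-6,6]
  val[3] = [-6,6]
  val[4] = [-6,6]
  val[5] = [-4,6]
  val[6] = [-6,6]
  val[7] = [-4,6]

no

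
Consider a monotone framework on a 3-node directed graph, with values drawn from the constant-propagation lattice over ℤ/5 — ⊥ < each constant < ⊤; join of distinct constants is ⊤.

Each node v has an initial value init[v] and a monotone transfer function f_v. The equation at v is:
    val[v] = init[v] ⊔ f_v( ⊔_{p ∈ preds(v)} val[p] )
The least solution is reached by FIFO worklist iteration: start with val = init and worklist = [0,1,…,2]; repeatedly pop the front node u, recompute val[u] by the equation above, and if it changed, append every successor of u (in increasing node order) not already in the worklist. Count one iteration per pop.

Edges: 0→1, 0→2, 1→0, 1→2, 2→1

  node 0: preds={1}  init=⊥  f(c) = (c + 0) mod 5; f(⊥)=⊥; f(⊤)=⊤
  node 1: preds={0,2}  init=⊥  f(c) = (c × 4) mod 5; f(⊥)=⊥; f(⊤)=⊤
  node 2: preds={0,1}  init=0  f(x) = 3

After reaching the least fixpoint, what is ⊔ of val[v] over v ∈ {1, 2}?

Iteration log — 9 steps:
  step 1. node 0  ⊔preds=⊥  new=⊥  stable
  step 2. node 1  ⊔preds=0  new=0  old=⊥  +wl: 0
  step 3. node 2  ⊔preds=0  new=⊤  old=0  +wl: 1
  step 4. node 0  ⊔preds=0  new=0  old=⊥  +wl: 2
  step 5. node 1  ⊔preds=⊤  new=⊤  old=0  +wl: 0
  step 6. node 2  ⊔preds=⊤  new=⊤  stable
  step 7. node 0  ⊔preds=⊤  new=⊤  old=0  +wl: 1,2
  step 8. node 1  ⊔preds=⊤  new=⊤  stable
  step 9. node 2  ⊔preds=⊤  new=⊤  stable

Least fixpoint reached:
  node 0: ⊤
  node 1: ⊤
  node 2: ⊤

⊤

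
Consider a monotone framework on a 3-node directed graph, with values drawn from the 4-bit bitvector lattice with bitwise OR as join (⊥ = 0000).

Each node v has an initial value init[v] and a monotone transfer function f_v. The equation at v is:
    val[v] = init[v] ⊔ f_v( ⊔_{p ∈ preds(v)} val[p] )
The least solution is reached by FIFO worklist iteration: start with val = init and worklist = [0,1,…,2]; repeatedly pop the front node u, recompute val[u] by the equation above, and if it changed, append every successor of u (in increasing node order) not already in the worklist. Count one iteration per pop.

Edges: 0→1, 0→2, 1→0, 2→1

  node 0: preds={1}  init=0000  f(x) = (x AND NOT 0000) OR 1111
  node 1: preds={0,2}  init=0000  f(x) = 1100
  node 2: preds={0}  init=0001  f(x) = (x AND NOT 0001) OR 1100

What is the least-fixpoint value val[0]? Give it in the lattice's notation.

Trace (5 dequeues):
  [1] u=0 | in 0000 | out 1111 | prev 0000 | push {}
  [2] u=1 | in 1111 | out 1100 | prev 0000 | push {0}
  [3] u=2 | in 1111 | out 1111 | prev 0001 | push {1}
  [4] u=0 | in 1100 | out 1111 | ==
  [5] u=1 | in 1111 | out 1100 | ==

Converged values:
  [0] 1111
  [1] 1100
  [2] 1111

1111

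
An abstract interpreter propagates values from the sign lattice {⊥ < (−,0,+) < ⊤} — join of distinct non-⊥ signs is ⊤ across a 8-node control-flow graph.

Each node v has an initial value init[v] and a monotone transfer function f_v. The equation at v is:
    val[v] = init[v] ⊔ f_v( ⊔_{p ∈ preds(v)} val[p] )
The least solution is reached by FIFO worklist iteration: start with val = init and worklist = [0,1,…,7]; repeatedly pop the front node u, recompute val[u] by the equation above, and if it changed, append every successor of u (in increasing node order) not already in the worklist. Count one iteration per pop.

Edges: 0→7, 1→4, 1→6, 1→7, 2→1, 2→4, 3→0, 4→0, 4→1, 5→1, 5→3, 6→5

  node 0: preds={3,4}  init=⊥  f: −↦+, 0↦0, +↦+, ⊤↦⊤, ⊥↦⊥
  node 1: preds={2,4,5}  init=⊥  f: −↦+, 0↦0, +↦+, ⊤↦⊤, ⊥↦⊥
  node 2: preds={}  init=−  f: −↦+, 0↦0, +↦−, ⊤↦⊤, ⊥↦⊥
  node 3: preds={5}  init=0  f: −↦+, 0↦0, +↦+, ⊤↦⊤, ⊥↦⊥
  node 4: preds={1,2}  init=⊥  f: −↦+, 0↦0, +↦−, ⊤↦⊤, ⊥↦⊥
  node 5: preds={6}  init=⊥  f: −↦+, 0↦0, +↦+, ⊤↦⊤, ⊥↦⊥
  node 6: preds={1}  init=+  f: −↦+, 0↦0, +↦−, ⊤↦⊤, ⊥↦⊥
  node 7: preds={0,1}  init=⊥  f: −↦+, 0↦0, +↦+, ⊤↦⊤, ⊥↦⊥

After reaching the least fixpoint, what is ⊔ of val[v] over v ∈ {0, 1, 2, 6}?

⊤

Worklist (18 pops):
  #1 pop 0: in=0 → 0 (was ⊥); enqueue []
  #2 pop 1: in=− → + (was ⊥); enqueue []
  #3 pop 2: in=⊥ → − (no change)
  #4 pop 3: in=⊥ → 0 (no change)
  #5 pop 4: in=⊤ → ⊤ (was ⊥); enqueue [0,1]
  #6 pop 5: in=+ → + (was ⊥); enqueue [3]
  #7 pop 6: in=+ → ⊤ (was +); enqueue [5]
  #8 pop 7: in=⊤ → ⊤ (was ⊥); enqueue []
  #9 pop 0: in=⊤ → ⊤ (was 0); enqueue [7]
  #10 pop 1: in=⊤ → ⊤ (was +); enqueue [4,6]
  #11 pop 3: in=+ → ⊤ (was 0); enqueue [0]
  #12 pop 5: in=⊤ → ⊤ (was +); enqueue [1,3]
  #13 pop 7: in=⊤ → ⊤ (no change)
  #14 pop 4: in=⊤ → ⊤ (no change)
  #15 pop 6: in=⊤ → ⊤ (no change)
  #16 pop 0: in=⊤ → ⊤ (no change)
  #17 pop 1: in=⊤ → ⊤ (no change)
  #18 pop 3: in=⊤ → ⊤ (no change)

Fixpoint:
  val[0] = ⊤
  val[1] = ⊤
  val[2] = −
  val[3] = ⊤
  val[4] = ⊤
  val[5] = ⊤
  val[6] = ⊤
  val[7] = ⊤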